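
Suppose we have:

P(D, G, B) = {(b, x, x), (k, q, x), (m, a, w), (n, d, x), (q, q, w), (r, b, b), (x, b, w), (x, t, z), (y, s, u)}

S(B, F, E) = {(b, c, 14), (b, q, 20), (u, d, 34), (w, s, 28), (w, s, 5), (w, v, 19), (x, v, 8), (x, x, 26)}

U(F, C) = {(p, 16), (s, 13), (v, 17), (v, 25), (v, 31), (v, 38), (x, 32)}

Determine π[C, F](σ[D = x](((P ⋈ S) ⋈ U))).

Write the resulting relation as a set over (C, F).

P ⋈ S (natural join on B): {(b, x, x, v, 8), (b, x, x, x, 26), (k, q, x, v, 8), (k, q, x, x, 26), (m, a, w, s, 28), (m, a, w, s, 5), (m, a, w, v, 19), (n, d, x, v, 8), (n, d, x, x, 26), (q, q, w, s, 28), (q, q, w, s, 5), (q, q, w, v, 19), (r, b, b, c, 14), (r, b, b, q, 20), (x, b, w, s, 28), (x, b, w, s, 5), (x, b, w, v, 19), (y, s, u, d, 34)}
(P ⋈ S) ⋈ U (natural join on F): {(b, x, x, v, 8, 17), (b, x, x, v, 8, 25), (b, x, x, v, 8, 31), (b, x, x, v, 8, 38), (b, x, x, x, 26, 32), (k, q, x, v, 8, 17), (k, q, x, v, 8, 25), (k, q, x, v, 8, 31), (k, q, x, v, 8, 38), (k, q, x, x, 26, 32), (m, a, w, s, 28, 13), (m, a, w, s, 5, 13), (m, a, w, v, 19, 17), (m, a, w, v, 19, 25), (m, a, w, v, 19, 31), (m, a, w, v, 19, 38), (n, d, x, v, 8, 17), (n, d, x, v, 8, 25), (n, d, x, v, 8, 31), (n, d, x, v, 8, 38), (n, d, x, x, 26, 32), (q, q, w, s, 28, 13), (q, q, w, s, 5, 13), (q, q, w, v, 19, 17), (q, q, w, v, 19, 25), (q, q, w, v, 19, 31), (q, q, w, v, 19, 38), (x, b, w, s, 28, 13), (x, b, w, s, 5, 13), (x, b, w, v, 19, 17), (x, b, w, v, 19, 25), (x, b, w, v, 19, 31), (x, b, w, v, 19, 38)}
Apply σ_{D = x}; surviving tuples: {(x, b, w, s, 28, 13), (x, b, w, s, 5, 13), (x, b, w, v, 19, 17), (x, b, w, v, 19, 25), (x, b, w, v, 19, 31), (x, b, w, v, 19, 38)}
π_{C, F} gives {(13, s), (17, v), (25, v), (31, v), (38, v)} (1 duplicate(s) eliminated).

{(13, s), (17, v), (25, v), (31, v), (38, v)}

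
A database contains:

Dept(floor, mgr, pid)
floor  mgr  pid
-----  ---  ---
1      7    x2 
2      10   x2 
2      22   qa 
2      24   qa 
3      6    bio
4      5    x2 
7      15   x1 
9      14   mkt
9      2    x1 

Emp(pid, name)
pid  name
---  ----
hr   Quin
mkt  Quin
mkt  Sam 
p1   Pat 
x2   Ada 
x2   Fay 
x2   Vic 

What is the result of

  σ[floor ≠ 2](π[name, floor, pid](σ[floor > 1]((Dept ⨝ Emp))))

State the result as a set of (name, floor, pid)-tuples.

{(Ada, 4, x2), (Fay, 4, x2), (Quin, 9, mkt), (Sam, 9, mkt), (Vic, 4, x2)}

Natural join on pid: {(1, 7, x2, Ada), (1, 7, x2, Fay), (1, 7, x2, Vic), (2, 10, x2, Ada), (2, 10, x2, Fay), (2, 10, x2, Vic), (4, 5, x2, Ada), (4, 5, x2, Fay), (4, 5, x2, Vic), (9, 14, mkt, Quin), (9, 14, mkt, Sam)}
Filtering on floor > 1 leaves {(2, 10, x2, Ada), (2, 10, x2, Fay), (2, 10, x2, Vic), (4, 5, x2, Ada), (4, 5, x2, Fay), (4, 5, x2, Vic), (9, 14, mkt, Quin), (9, 14, mkt, Sam)}.
π_{name, floor, pid} gives {(Ada, 2, x2), (Ada, 4, x2), (Fay, 2, x2), (Fay, 4, x2), (Quin, 9, mkt), (Sam, 9, mkt), (Vic, 2, x2), (Vic, 4, x2)}.
Filtering on floor ≠ 2 leaves {(Ada, 4, x2), (Fay, 4, x2), (Quin, 9, mkt), (Sam, 9, mkt), (Vic, 4, x2)}.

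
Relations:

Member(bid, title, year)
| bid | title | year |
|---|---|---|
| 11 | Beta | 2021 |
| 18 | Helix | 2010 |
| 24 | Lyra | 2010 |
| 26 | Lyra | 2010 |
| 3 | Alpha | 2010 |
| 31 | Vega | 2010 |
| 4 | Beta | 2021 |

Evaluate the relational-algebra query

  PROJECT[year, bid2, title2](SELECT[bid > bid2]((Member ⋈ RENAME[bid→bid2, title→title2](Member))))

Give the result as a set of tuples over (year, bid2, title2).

ρ[bid→bid2, title→title2]: schema becomes (bid2, title2, year); tuples unchanged.
Member ⋈ RENAME[bid→bid2, title→title2](Member) (natural join on year): {(11, Beta, 2021, 11, Beta), (11, Beta, 2021, 4, Beta), (18, Helix, 2010, 18, Helix), (18, Helix, 2010, 24, Lyra), (18, Helix, 2010, 26, Lyra), (18, Helix, 2010, 3, Alpha), (18, Helix, 2010, 31, Vega), (24, Lyra, 2010, 18, Helix), (24, Lyra, 2010, 24, Lyra), (24, Lyra, 2010, 26, Lyra), (24, Lyra, 2010, 3, Alpha), (24, Lyra, 2010, 31, Vega), (26, Lyra, 2010, 18, Helix), (26, Lyra, 2010, 24, Lyra), (26, Lyra, 2010, 26, Lyra), (26, Lyra, 2010, 3, Alpha), (26, Lyra, 2010, 31, Vega), (3, Alpha, 2010, 18, Helix), (3, Alpha, 2010, 24, Lyra), (3, Alpha, 2010, 26, Lyra), (3, Alpha, 2010, 3, Alpha), (3, Alpha, 2010, 31, Vega), (31, Vega, 2010, 18, Helix), (31, Vega, 2010, 24, Lyra), (31, Vega, 2010, 26, Lyra), (31, Vega, 2010, 3, Alpha), (31, Vega, 2010, 31, Vega), (4, Beta, 2021, 11, Beta), (4, Beta, 2021, 4, Beta)}
σ[bid > bid2]: keep tuples satisfying bid > bid2 → {(11, Beta, 2021, 4, Beta), (18, Helix, 2010, 3, Alpha), (24, Lyra, 2010, 18, Helix), (24, Lyra, 2010, 3, Alpha), (26, Lyra, 2010, 18, Helix), (26, Lyra, 2010, 24, Lyra), (26, Lyra, 2010, 3, Alpha), (31, Vega, 2010, 18, Helix), (31, Vega, 2010, 24, Lyra), (31, Vega, 2010, 26, Lyra), (31, Vega, 2010, 3, Alpha)}
π[year, bid2, title2]: project onto (year, bid2, title2) (6 duplicate(s) eliminated) → {(2010, 18, Helix), (2010, 24, Lyra), (2010, 26, Lyra), (2010, 3, Alpha), (2021, 4, Beta)}

{(2010, 18, Helix), (2010, 24, Lyra), (2010, 26, Lyra), (2010, 3, Alpha), (2021, 4, Beta)}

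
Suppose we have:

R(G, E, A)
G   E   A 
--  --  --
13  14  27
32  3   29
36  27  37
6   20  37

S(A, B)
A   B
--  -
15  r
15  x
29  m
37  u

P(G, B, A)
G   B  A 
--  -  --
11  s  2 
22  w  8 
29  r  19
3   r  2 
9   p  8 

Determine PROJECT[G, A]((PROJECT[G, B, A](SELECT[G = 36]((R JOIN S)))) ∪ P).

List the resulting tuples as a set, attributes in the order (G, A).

{(11, 2), (22, 8), (29, 19), (3, 2), (36, 37), (9, 8)}

Natural join on A: {(32, 3, 29, m), (36, 27, 37, u), (6, 20, 37, u)}
σ[G = 36]: keep tuples satisfying G = 36 → {(36, 27, 37, u)}
π_{G, B, A} gives {(36, u, 37)}.
Set union of the two operands is {(11, s, 2), (22, w, 8), (29, r, 19), (3, r, 2), (36, u, 37), (9, p, 8)}.
π_{G, A} gives {(11, 2), (22, 8), (29, 19), (3, 2), (36, 37), (9, 8)}.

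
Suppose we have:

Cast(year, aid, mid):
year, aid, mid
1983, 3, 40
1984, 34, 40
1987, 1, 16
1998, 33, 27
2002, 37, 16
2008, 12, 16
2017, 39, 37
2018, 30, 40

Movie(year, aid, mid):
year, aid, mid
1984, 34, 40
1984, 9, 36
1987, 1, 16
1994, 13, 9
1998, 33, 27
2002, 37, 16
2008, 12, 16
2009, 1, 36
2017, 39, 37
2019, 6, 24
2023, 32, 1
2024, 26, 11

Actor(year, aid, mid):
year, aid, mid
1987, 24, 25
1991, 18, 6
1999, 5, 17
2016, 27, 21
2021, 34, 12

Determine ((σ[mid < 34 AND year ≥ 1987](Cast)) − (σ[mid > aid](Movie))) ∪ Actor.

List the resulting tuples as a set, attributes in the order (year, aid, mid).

{(1987, 24, 25), (1991, 18, 6), (1998, 33, 27), (1999, 5, 17), (2002, 37, 16), (2016, 27, 21), (2021, 34, 12)}

σ[mid < 34 AND year ≥ 1987]: keep tuples satisfying mid < 34 AND year ≥ 1987 → {(1987, 1, 16), (1998, 33, 27), (2002, 37, 16), (2008, 12, 16)}
σ[mid > aid]: keep tuples satisfying mid > aid → {(1984, 34, 40), (1984, 9, 36), (1987, 1, 16), (2008, 12, 16), (2009, 1, 36), (2019, 6, 24)}
Taking the difference: {(1998, 33, 27), (2002, 37, 16)}
Taking the union: {(1987, 24, 25), (1991, 18, 6), (1998, 33, 27), (1999, 5, 17), (2002, 37, 16), (2016, 27, 21), (2021, 34, 12)}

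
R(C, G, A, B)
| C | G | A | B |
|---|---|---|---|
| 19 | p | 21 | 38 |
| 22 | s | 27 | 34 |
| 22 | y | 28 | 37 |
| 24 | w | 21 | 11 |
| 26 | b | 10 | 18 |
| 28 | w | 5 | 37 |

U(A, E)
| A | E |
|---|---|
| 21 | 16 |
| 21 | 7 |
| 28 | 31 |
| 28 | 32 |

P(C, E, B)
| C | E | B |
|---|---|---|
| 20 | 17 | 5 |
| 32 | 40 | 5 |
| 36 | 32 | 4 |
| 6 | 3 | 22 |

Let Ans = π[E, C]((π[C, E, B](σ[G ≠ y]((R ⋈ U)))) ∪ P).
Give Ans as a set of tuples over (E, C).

Joining R and U on A yields {(19, p, 21, 38, 16), (19, p, 21, 38, 7), (22, y, 28, 37, 31), (22, y, 28, 37, 32), (24, w, 21, 11, 16), (24, w, 21, 11, 7)}.
Apply σ_{G ≠ y}; surviving tuples: {(19, p, 21, 38, 16), (19, p, 21, 38, 7), (24, w, 21, 11, 16), (24, w, 21, 11, 7)}
Projecting to C, E, B: {(19, 16, 38), (19, 7, 38), (24, 16, 11), (24, 7, 11)}
Set union of the two operands is {(19, 16, 38), (19, 7, 38), (20, 17, 5), (24, 16, 11), (24, 7, 11), (32, 40, 5), (36, 32, 4), (6, 3, 22)}.
Projecting to E, C: {(16, 19), (16, 24), (17, 20), (3, 6), (32, 36), (40, 32), (7, 19), (7, 24)}

{(16, 19), (16, 24), (17, 20), (3, 6), (32, 36), (40, 32), (7, 19), (7, 24)}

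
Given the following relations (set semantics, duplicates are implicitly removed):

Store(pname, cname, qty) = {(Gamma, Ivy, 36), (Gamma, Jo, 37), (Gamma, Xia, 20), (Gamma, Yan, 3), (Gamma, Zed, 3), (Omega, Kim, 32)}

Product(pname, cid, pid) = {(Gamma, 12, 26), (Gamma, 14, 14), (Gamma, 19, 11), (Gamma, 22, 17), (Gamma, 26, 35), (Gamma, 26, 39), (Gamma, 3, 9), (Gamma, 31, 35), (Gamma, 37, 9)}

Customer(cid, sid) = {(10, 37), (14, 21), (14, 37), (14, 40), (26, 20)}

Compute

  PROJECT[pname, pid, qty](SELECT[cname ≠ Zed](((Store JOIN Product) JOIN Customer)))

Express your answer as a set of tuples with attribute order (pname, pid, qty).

{(Gamma, 14, 20), (Gamma, 14, 3), (Gamma, 14, 36), (Gamma, 14, 37), (Gamma, 35, 20), (Gamma, 35, 3), (Gamma, 35, 36), (Gamma, 35, 37), (Gamma, 39, 20), (Gamma, 39, 3), (Gamma, 39, 36), (Gamma, 39, 37)}

Store ⋈ Product (natural join on pname): {(Gamma, Ivy, 36, 12, 26), (Gamma, Ivy, 36, 14, 14), (Gamma, Ivy, 36, 19, 11), (Gamma, Ivy, 36, 22, 17), (Gamma, Ivy, 36, 26, 35), (Gamma, Ivy, 36, 26, 39), (Gamma, Ivy, 36, 3, 9), (Gamma, Ivy, 36, 31, 35), (Gamma, Ivy, 36, 37, 9), (Gamma, Jo, 37, 12, 26), (Gamma, Jo, 37, 14, 14), (Gamma, Jo, 37, 19, 11), (Gamma, Jo, 37, 22, 17), (Gamma, Jo, 37, 26, 35), (Gamma, Jo, 37, 26, 39), (Gamma, Jo, 37, 3, 9), (Gamma, Jo, 37, 31, 35), (Gamma, Jo, 37, 37, 9), (Gamma, Xia, 20, 12, 26), (Gamma, Xia, 20, 14, 14), (Gamma, Xia, 20, 19, 11), (Gamma, Xia, 20, 22, 17), (Gamma, Xia, 20, 26, 35), (Gamma, Xia, 20, 26, 39), (Gamma, Xia, 20, 3, 9), (Gamma, Xia, 20, 31, 35), (Gamma, Xia, 20, 37, 9), (Gamma, Yan, 3, 12, 26), (Gamma, Yan, 3, 14, 14), (Gamma, Yan, 3, 19, 11), (Gamma, Yan, 3, 22, 17), (Gamma, Yan, 3, 26, 35), (Gamma, Yan, 3, 26, 39), (Gamma, Yan, 3, 3, 9), (Gamma, Yan, 3, 31, 35), (Gamma, Yan, 3, 37, 9), (Gamma, Zed, 3, 12, 26), (Gamma, Zed, 3, 14, 14), (Gamma, Zed, 3, 19, 11), (Gamma, Zed, 3, 22, 17), (Gamma, Zed, 3, 26, 35), (Gamma, Zed, 3, 26, 39), (Gamma, Zed, 3, 3, 9), (Gamma, Zed, 3, 31, 35), (Gamma, Zed, 3, 37, 9)}
(Store JOIN Product) ⋈ Customer (natural join on cid): {(Gamma, Ivy, 36, 14, 14, 21), (Gamma, Ivy, 36, 14, 14, 37), (Gamma, Ivy, 36, 14, 14, 40), (Gamma, Ivy, 36, 26, 35, 20), (Gamma, Ivy, 36, 26, 39, 20), (Gamma, Jo, 37, 14, 14, 21), (Gamma, Jo, 37, 14, 14, 37), (Gamma, Jo, 37, 14, 14, 40), (Gamma, Jo, 37, 26, 35, 20), (Gamma, Jo, 37, 26, 39, 20), (Gamma, Xia, 20, 14, 14, 21), (Gamma, Xia, 20, 14, 14, 37), (Gamma, Xia, 20, 14, 14, 40), (Gamma, Xia, 20, 26, 35, 20), (Gamma, Xia, 20, 26, 39, 20), (Gamma, Yan, 3, 14, 14, 21), (Gamma, Yan, 3, 14, 14, 37), (Gamma, Yan, 3, 14, 14, 40), (Gamma, Yan, 3, 26, 35, 20), (Gamma, Yan, 3, 26, 39, 20), (Gamma, Zed, 3, 14, 14, 21), (Gamma, Zed, 3, 14, 14, 37), (Gamma, Zed, 3, 14, 14, 40), (Gamma, Zed, 3, 26, 35, 20), (Gamma, Zed, 3, 26, 39, 20)}
Filtering on cname ≠ Zed leaves {(Gamma, Ivy, 36, 14, 14, 21), (Gamma, Ivy, 36, 14, 14, 37), (Gamma, Ivy, 36, 14, 14, 40), (Gamma, Ivy, 36, 26, 35, 20), (Gamma, Ivy, 36, 26, 39, 20), (Gamma, Jo, 37, 14, 14, 21), (Gamma, Jo, 37, 14, 14, 37), (Gamma, Jo, 37, 14, 14, 40), (Gamma, Jo, 37, 26, 35, 20), (Gamma, Jo, 37, 26, 39, 20), (Gamma, Xia, 20, 14, 14, 21), (Gamma, Xia, 20, 14, 14, 37), (Gamma, Xia, 20, 14, 14, 40), (Gamma, Xia, 20, 26, 35, 20), (Gamma, Xia, 20, 26, 39, 20), (Gamma, Yan, 3, 14, 14, 21), (Gamma, Yan, 3, 14, 14, 37), (Gamma, Yan, 3, 14, 14, 40), (Gamma, Yan, 3, 26, 35, 20), (Gamma, Yan, 3, 26, 39, 20)}.
π_{pname, pid, qty} gives {(Gamma, 14, 20), (Gamma, 14, 3), (Gamma, 14, 36), (Gamma, 14, 37), (Gamma, 35, 20), (Gamma, 35, 3), (Gamma, 35, 36), (Gamma, 35, 37), (Gamma, 39, 20), (Gamma, 39, 3), (Gamma, 39, 36), (Gamma, 39, 37)} (8 duplicate(s) eliminated).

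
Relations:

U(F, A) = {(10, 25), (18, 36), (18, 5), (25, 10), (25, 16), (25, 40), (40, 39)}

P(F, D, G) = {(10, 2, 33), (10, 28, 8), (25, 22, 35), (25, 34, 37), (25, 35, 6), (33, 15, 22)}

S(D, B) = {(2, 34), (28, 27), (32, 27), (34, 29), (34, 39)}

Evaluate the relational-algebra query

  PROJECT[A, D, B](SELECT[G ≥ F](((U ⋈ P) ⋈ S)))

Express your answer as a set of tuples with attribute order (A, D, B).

{(10, 34, 29), (10, 34, 39), (16, 34, 29), (16, 34, 39), (25, 2, 34), (40, 34, 29), (40, 34, 39)}

Joining U and P on F yields {(10, 25, 2, 33), (10, 25, 28, 8), (25, 10, 22, 35), (25, 10, 34, 37), (25, 10, 35, 6), (25, 16, 22, 35), (25, 16, 34, 37), (25, 16, 35, 6), (25, 40, 22, 35), (25, 40, 34, 37), (25, 40, 35, 6)}.
Joining (U ⋈ P) and S on D yields {(10, 25, 2, 33, 34), (10, 25, 28, 8, 27), (25, 10, 34, 37, 29), (25, 10, 34, 37, 39), (25, 16, 34, 37, 29), (25, 16, 34, 37, 39), (25, 40, 34, 37, 29), (25, 40, 34, 37, 39)}.
σ[G ≥ F]: keep tuples satisfying G ≥ F → {(10, 25, 2, 33, 34), (25, 10, 34, 37, 29), (25, 10, 34, 37, 39), (25, 16, 34, 37, 29), (25, 16, 34, 37, 39), (25, 40, 34, 37, 29), (25, 40, 34, 37, 39)}
π_{A, D, B} gives {(10, 34, 29), (10, 34, 39), (16, 34, 29), (16, 34, 39), (25, 2, 34), (40, 34, 29), (40, 34, 39)}.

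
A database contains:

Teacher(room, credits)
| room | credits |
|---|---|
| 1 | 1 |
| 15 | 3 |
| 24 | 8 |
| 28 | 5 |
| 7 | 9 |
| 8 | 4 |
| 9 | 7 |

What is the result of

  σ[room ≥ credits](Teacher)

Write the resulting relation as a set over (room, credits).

{(1, 1), (15, 3), (24, 8), (28, 5), (8, 4), (9, 7)}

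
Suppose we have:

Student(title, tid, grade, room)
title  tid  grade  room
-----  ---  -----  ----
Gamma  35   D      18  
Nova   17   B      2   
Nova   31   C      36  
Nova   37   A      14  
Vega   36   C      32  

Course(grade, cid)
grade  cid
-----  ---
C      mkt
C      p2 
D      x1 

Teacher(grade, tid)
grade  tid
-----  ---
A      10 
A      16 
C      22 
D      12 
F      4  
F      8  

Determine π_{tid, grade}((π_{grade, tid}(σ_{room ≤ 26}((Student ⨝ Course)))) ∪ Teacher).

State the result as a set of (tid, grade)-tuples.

{(10, A), (12, D), (16, A), (22, C), (35, D), (4, F), (8, F)}

Natural join on grade: {(Gamma, 35, D, 18, x1), (Nova, 31, C, 36, mkt), (Nova, 31, C, 36, p2), (Vega, 36, C, 32, mkt), (Vega, 36, C, 32, p2)}
Selection room ≤ 26: {(Gamma, 35, D, 18, x1)}
π_{grade, tid} gives {(D, 35)}.
Taking the union: {(A, 10), (A, 16), (C, 22), (D, 12), (D, 35), (F, 4), (F, 8)}
π_{tid, grade} gives {(10, A), (12, D), (16, A), (22, C), (35, D), (4, F), (8, F)}.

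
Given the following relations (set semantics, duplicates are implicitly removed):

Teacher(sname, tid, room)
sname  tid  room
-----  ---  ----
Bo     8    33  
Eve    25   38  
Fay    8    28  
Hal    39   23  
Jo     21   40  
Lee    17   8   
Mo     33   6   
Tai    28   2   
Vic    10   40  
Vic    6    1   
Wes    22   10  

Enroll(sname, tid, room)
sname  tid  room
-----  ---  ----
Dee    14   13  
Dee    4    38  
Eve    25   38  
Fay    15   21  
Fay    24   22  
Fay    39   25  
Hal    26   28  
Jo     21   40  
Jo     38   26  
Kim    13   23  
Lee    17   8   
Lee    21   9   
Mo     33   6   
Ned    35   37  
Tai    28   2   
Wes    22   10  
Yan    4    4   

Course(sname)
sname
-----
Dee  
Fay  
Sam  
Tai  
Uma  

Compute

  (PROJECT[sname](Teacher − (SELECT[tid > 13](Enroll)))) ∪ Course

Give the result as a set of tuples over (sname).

Filtering on tid > 13 leaves {(Dee, 14, 13), (Eve, 25, 38), (Fay, 15, 21), (Fay, 24, 22), (Fay, 39, 25), (Hal, 26, 28), (Jo, 21, 40), (Jo, 38, 26), (Lee, 17, 8), (Lee, 21, 9), (Mo, 33, 6), (Ned, 35, 37), (Tai, 28, 2), (Wes, 22, 10)}.
Difference: {(Bo, 8, 33), (Eve, 25, 38), (Fay, 8, 28), (Hal, 39, 23), (Jo, 21, 40), (Lee, 17, 8), (Mo, 33, 6), (Tai, 28, 2), (Vic, 10, 40), (Vic, 6, 1), (Wes, 22, 10)} with {(Dee, 14, 13), (Eve, 25, 38), (Fay, 15, 21), (Fay, 24, 22), (Fay, 39, 25), (Hal, 26, 28), (Jo, 21, 40), (Jo, 38, 26), (Lee, 17, 8), (Lee, 21, 9), (Mo, 33, 6), (Ned, 35, 37), (Tai, 28, 2), (Wes, 22, 10)} → {(Bo, 8, 33), (Fay, 8, 28), (Hal, 39, 23), (Vic, 10, 40), (Vic, 6, 1)}
π_{sname} gives {Bo, Fay, Hal, Vic} (1 duplicate(s) eliminated).
Union: {Bo, Fay, Hal, Vic} with {Dee, Fay, Sam, Tai, Uma} → {Bo, Dee, Fay, Hal, Sam, Tai, Uma, Vic}

{Bo, Dee, Fay, Hal, Sam, Tai, Uma, Vic}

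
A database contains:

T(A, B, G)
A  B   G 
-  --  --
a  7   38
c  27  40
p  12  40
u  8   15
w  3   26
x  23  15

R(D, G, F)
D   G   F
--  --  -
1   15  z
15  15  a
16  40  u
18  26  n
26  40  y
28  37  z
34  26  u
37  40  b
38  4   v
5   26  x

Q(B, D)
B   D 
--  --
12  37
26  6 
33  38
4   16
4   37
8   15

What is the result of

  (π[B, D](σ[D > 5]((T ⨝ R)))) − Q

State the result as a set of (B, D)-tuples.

Natural join on G: {(c, 27, 40, 16, u), (c, 27, 40, 26, y), (c, 27, 40, 37, b), (p, 12, 40, 16, u), (p, 12, 40, 26, y), (p, 12, 40, 37, b), (u, 8, 15, 1, z), (u, 8, 15, 15, a), (w, 3, 26, 18, n), (w, 3, 26, 34, u), (w, 3, 26, 5, x), (x, 23, 15, 1, z), (x, 23, 15, 15, a)}
σ[D > 5]: keep tuples satisfying D > 5 → {(c, 27, 40, 16, u), (c, 27, 40, 26, y), (c, 27, 40, 37, b), (p, 12, 40, 16, u), (p, 12, 40, 26, y), (p, 12, 40, 37, b), (u, 8, 15, 15, a), (w, 3, 26, 18, n), (w, 3, 26, 34, u), (x, 23, 15, 15, a)}
Keep only column(s) B, D: {(12, 16), (12, 26), (12, 37), (23, 15), (27, 16), (27, 26), (27, 37), (3, 18), (3, 34), (8, 15)}
Set difference of the two operands is {(12, 16), (12, 26), (23, 15), (27, 16), (27, 26), (27, 37), (3, 18), (3, 34)}.

{(12, 16), (12, 26), (23, 15), (27, 16), (27, 26), (27, 37), (3, 18), (3, 34)}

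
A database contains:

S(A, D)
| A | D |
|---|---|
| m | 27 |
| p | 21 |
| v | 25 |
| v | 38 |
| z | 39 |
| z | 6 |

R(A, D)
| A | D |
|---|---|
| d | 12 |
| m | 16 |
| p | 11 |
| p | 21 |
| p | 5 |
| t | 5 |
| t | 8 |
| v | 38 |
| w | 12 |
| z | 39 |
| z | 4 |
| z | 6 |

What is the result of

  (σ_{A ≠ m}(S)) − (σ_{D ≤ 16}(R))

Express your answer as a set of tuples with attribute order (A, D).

Selection A ≠ m: {(p, 21), (v, 25), (v, 38), (z, 39), (z, 6)}
Selection D ≤ 16: {(d, 12), (m, 16), (p, 11), (p, 5), (t, 5), (t, 8), (w, 12), (z, 4), (z, 6)}
Taking the difference: {(p, 21), (v, 25), (v, 38), (z, 39)}

{(p, 21), (v, 25), (v, 38), (z, 39)}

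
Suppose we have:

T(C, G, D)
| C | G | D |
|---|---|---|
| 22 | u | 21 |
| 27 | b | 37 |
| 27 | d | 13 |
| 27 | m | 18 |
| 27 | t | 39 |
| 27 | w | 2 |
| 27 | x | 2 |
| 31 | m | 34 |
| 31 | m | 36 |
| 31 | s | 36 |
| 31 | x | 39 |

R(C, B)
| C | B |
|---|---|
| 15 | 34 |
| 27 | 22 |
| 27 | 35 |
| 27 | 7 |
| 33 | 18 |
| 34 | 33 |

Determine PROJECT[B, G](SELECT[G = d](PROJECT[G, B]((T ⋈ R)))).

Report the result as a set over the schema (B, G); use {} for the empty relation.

{(22, d), (35, d), (7, d)}

T ⋈ R (natural join on C): {(27, b, 37, 22), (27, b, 37, 35), (27, b, 37, 7), (27, d, 13, 22), (27, d, 13, 35), (27, d, 13, 7), (27, m, 18, 22), (27, m, 18, 35), (27, m, 18, 7), (27, t, 39, 22), (27, t, 39, 35), (27, t, 39, 7), (27, w, 2, 22), (27, w, 2, 35), (27, w, 2, 7), (27, x, 2, 22), (27, x, 2, 35), (27, x, 2, 7)}
π[G, B]: project onto (G, B) → {(b, 22), (b, 35), (b, 7), (d, 22), (d, 35), (d, 7), (m, 22), (m, 35), (m, 7), (t, 22), (t, 35), (t, 7), (w, 22), (w, 35), (w, 7), (x, 22), (x, 35), (x, 7)}
σ[G = d]: keep tuples satisfying G = d → {(d, 22), (d, 35), (d, 7)}
π[B, G]: project onto (B, G) → {(22, d), (35, d), (7, d)}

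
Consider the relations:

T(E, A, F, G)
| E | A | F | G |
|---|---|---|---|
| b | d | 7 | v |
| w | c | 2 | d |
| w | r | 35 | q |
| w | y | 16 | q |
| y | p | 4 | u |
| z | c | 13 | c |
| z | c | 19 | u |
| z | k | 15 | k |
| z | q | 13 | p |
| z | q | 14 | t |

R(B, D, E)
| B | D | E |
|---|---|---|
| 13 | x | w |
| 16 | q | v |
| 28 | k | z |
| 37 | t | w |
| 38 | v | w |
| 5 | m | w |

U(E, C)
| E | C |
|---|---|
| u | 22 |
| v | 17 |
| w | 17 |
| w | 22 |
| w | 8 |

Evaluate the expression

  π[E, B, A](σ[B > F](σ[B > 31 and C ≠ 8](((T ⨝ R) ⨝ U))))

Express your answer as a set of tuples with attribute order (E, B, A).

{(w, 37, c), (w, 37, r), (w, 37, y), (w, 38, c), (w, 38, r), (w, 38, y)}

T ⋈ R (natural join on E): {(w, c, 2, d, 13, x), (w, c, 2, d, 37, t), (w, c, 2, d, 38, v), (w, c, 2, d, 5, m), (w, r, 35, q, 13, x), (w, r, 35, q, 37, t), (w, r, 35, q, 38, v), (w, r, 35, q, 5, m), (w, y, 16, q, 13, x), (w, y, 16, q, 37, t), (w, y, 16, q, 38, v), (w, y, 16, q, 5, m), (z, c, 13, c, 28, k), (z, c, 19, u, 28, k), (z, k, 15, k, 28, k), (z, q, 13, p, 28, k), (z, q, 14, t, 28, k)}
(T ⨝ R) ⋈ U (natural join on E): {(w, c, 2, d, 13, x, 17), (w, c, 2, d, 13, x, 22), (w, c, 2, d, 13, x, 8), (w, c, 2, d, 37, t, 17), (w, c, 2, d, 37, t, 22), (w, c, 2, d, 37, t, 8), (w, c, 2, d, 38, v, 17), (w, c, 2, d, 38, v, 22), (w, c, 2, d, 38, v, 8), (w, c, 2, d, 5, m, 17), (w, c, 2, d, 5, m, 22), (w, c, 2, d, 5, m, 8), (w, r, 35, q, 13, x, 17), (w, r, 35, q, 13, x, 22), (w, r, 35, q, 13, x, 8), (w, r, 35, q, 37, t, 17), (w, r, 35, q, 37, t, 22), (w, r, 35, q, 37, t, 8), (w, r, 35, q, 38, v, 17), (w, r, 35, q, 38, v, 22), (w, r, 35, q, 38, v, 8), (w, r, 35, q, 5, m, 17), (w, r, 35, q, 5, m, 22), (w, r, 35, q, 5, m, 8), (w, y, 16, q, 13, x, 17), (w, y, 16, q, 13, x, 22), (w, y, 16, q, 13, x, 8), (w, y, 16, q, 37, t, 17), (w, y, 16, q, 37, t, 22), (w, y, 16, q, 37, t, 8), (w, y, 16, q, 38, v, 17), (w, y, 16, q, 38, v, 22), (w, y, 16, q, 38, v, 8), (w, y, 16, q, 5, m, 17), (w, y, 16, q, 5, m, 22), (w, y, 16, q, 5, m, 8)}
Apply σ_{B > 31 and C ≠ 8}; surviving tuples: {(w, c, 2, d, 37, t, 17), (w, c, 2, d, 37, t, 22), (w, c, 2, d, 38, v, 17), (w, c, 2, d, 38, v, 22), (w, r, 35, q, 37, t, 17), (w, r, 35, q, 37, t, 22), (w, r, 35, q, 38, v, 17), (w, r, 35, q, 38, v, 22), (w, y, 16, q, 37, t, 17), (w, y, 16, q, 37, t, 22), (w, y, 16, q, 38, v, 17), (w, y, 16, q, 38, v, 22)}
Apply σ_{B > F}; surviving tuples: {(w, c, 2, d, 37, t, 17), (w, c, 2, d, 37, t, 22), (w, c, 2, d, 38, v, 17), (w, c, 2, d, 38, v, 22), (w, r, 35, q, 37, t, 17), (w, r, 35, q, 37, t, 22), (w, r, 35, q, 38, v, 17), (w, r, 35, q, 38, v, 22), (w, y, 16, q, 37, t, 17), (w, y, 16, q, 37, t, 22), (w, y, 16, q, 38, v, 17), (w, y, 16, q, 38, v, 22)}
Keep only column(s) E, B, A (6 duplicate(s) eliminated): {(w, 37, c), (w, 37, r), (w, 37, y), (w, 38, c), (w, 38, r), (w, 38, y)}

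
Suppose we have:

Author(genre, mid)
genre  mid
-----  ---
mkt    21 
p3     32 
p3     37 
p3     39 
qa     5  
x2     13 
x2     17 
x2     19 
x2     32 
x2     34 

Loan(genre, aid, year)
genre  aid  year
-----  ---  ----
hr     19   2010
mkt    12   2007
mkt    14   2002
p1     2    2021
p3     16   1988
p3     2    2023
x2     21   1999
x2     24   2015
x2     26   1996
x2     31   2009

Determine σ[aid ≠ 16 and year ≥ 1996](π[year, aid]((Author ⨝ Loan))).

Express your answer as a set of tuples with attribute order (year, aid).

{(1996, 26), (1999, 21), (2002, 14), (2007, 12), (2009, 31), (2015, 24), (2023, 2)}

Joining Author and Loan on genre yields {(mkt, 21, 12, 2007), (mkt, 21, 14, 2002), (p3, 32, 16, 1988), (p3, 32, 2, 2023), (p3, 37, 16, 1988), (p3, 37, 2, 2023), (p3, 39, 16, 1988), (p3, 39, 2, 2023), (x2, 13, 21, 1999), (x2, 13, 24, 2015), (x2, 13, 26, 1996), (x2, 13, 31, 2009), (x2, 17, 21, 1999), (x2, 17, 24, 2015), (x2, 17, 26, 1996), (x2, 17, 31, 2009), (x2, 19, 21, 1999), (x2, 19, 24, 2015), (x2, 19, 26, 1996), (x2, 19, 31, 2009), (x2, 32, 21, 1999), (x2, 32, 24, 2015), (x2, 32, 26, 1996), (x2, 32, 31, 2009), (x2, 34, 21, 1999), (x2, 34, 24, 2015), (x2, 34, 26, 1996), (x2, 34, 31, 2009)}.
Projecting to year, aid (20 duplicate(s) eliminated): {(1988, 16), (1996, 26), (1999, 21), (2002, 14), (2007, 12), (2009, 31), (2015, 24), (2023, 2)}
Filtering on aid ≠ 16 and year ≥ 1996 leaves {(1996, 26), (1999, 21), (2002, 14), (2007, 12), (2009, 31), (2015, 24), (2023, 2)}.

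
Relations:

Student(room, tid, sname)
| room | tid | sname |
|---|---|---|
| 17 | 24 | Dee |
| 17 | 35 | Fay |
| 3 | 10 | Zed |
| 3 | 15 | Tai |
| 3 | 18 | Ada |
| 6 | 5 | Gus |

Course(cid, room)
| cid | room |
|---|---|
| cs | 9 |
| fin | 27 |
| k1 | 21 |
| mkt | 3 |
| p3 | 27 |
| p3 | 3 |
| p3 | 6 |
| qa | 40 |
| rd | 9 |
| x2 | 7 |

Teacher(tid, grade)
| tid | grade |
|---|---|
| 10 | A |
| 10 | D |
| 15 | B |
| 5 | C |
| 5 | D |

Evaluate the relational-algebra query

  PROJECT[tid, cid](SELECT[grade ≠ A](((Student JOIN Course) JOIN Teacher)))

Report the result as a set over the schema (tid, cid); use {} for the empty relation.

Natural join on room: {(3, 10, Zed, mkt), (3, 10, Zed, p3), (3, 15, Tai, mkt), (3, 15, Tai, p3), (3, 18, Ada, mkt), (3, 18, Ada, p3), (6, 5, Gus, p3)}
Natural join on tid: {(3, 10, Zed, mkt, A), (3, 10, Zed, mkt, D), (3, 10, Zed, p3, A), (3, 10, Zed, p3, D), (3, 15, Tai, mkt, B), (3, 15, Tai, p3, B), (6, 5, Gus, p3, C), (6, 5, Gus, p3, D)}
Selection grade ≠ A: {(3, 10, Zed, mkt, D), (3, 10, Zed, p3, D), (3, 15, Tai, mkt, B), (3, 15, Tai, p3, B), (6, 5, Gus, p3, C), (6, 5, Gus, p3, D)}
Projecting to tid, cid (1 duplicate(s) eliminated): {(10, mkt), (10, p3), (15, mkt), (15, p3), (5, p3)}

{(10, mkt), (10, p3), (15, mkt), (15, p3), (5, p3)}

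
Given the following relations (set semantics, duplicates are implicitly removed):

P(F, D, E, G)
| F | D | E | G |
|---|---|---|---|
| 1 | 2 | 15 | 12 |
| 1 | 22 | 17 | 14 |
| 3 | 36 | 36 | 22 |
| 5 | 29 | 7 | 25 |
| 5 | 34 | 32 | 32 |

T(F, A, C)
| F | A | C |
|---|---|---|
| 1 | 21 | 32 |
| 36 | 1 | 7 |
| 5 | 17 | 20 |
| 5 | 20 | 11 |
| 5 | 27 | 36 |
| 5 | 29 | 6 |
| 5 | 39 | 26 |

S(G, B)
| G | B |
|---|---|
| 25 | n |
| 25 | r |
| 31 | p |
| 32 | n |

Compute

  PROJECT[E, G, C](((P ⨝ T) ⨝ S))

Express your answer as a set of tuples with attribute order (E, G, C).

P ⋈ T (natural join on F): {(1, 2, 15, 12, 21, 32), (1, 22, 17, 14, 21, 32), (5, 29, 7, 25, 17, 20), (5, 29, 7, 25, 20, 11), (5, 29, 7, 25, 27, 36), (5, 29, 7, 25, 29, 6), (5, 29, 7, 25, 39, 26), (5, 34, 32, 32, 17, 20), (5, 34, 32, 32, 20, 11), (5, 34, 32, 32, 27, 36), (5, 34, 32, 32, 29, 6), (5, 34, 32, 32, 39, 26)}
(P ⨝ T) ⋈ S (natural join on G): {(5, 29, 7, 25, 17, 20, n), (5, 29, 7, 25, 17, 20, r), (5, 29, 7, 25, 20, 11, n), (5, 29, 7, 25, 20, 11, r), (5, 29, 7, 25, 27, 36, n), (5, 29, 7, 25, 27, 36, r), (5, 29, 7, 25, 29, 6, n), (5, 29, 7, 25, 29, 6, r), (5, 29, 7, 25, 39, 26, n), (5, 29, 7, 25, 39, 26, r), (5, 34, 32, 32, 17, 20, n), (5, 34, 32, 32, 20, 11, n), (5, 34, 32, 32, 27, 36, n), (5, 34, 32, 32, 29, 6, n), (5, 34, 32, 32, 39, 26, n)}
π_{E, G, C} gives {(32, 32, 11), (32, 32, 20), (32, 32, 26), (32, 32, 36), (32, 32, 6), (7, 25, 11), (7, 25, 20), (7, 25, 26), (7, 25, 36), (7, 25, 6)} (5 duplicate(s) eliminated).

{(32, 32, 11), (32, 32, 20), (32, 32, 26), (32, 32, 36), (32, 32, 6), (7, 25, 11), (7, 25, 20), (7, 25, 26), (7, 25, 36), (7, 25, 6)}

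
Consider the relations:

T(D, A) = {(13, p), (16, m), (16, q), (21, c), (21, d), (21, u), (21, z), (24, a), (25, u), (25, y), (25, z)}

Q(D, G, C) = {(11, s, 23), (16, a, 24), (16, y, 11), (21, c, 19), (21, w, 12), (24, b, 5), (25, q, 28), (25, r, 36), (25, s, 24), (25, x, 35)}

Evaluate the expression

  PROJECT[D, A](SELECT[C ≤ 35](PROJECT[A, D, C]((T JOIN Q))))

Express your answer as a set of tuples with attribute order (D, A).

T ⋈ Q (natural join on D): {(16, m, a, 24), (16, m, y, 11), (16, q, a, 24), (16, q, y, 11), (21, c, c, 19), (21, c, w, 12), (21, d, c, 19), (21, d, w, 12), (21, u, c, 19), (21, u, w, 12), (21, z, c, 19), (21, z, w, 12), (24, a, b, 5), (25, u, q, 28), (25, u, r, 36), (25, u, s, 24), (25, u, x, 35), (25, y, q, 28), (25, y, r, 36), (25, y, s, 24), (25, y, x, 35), (25, z, q, 28), (25, z, r, 36), (25, z, s, 24), (25, z, x, 35)}
Keep only column(s) A, D, C: {(a, 24, 5), (c, 21, 12), (c, 21, 19), (d, 21, 12), (d, 21, 19), (m, 16, 11), (m, 16, 24), (q, 16, 11), (q, 16, 24), (u, 21, 12), (u, 21, 19), (u, 25, 24), (u, 25, 28), (u, 25, 35), (u, 25, 36), (y, 25, 24), (y, 25, 28), (y, 25, 35), (y, 25, 36), (z, 21, 12), (z, 21, 19), (z, 25, 24), (z, 25, 28), (z, 25, 35), (z, 25, 36)}
σ[C ≤ 35]: keep tuples satisfying C ≤ 35 → {(a, 24, 5), (c, 21, 12), (c, 21, 19), (d, 21, 12), (d, 21, 19), (m, 16, 11), (m, 16, 24), (q, 16, 11), (q, 16, 24), (u, 21, 12), (u, 21, 19), (u, 25, 24), (u, 25, 28), (u, 25, 35), (y, 25, 24), (y, 25, 28), (y, 25, 35), (z, 21, 12), (z, 21, 19), (z, 25, 24), (z, 25, 28), (z, 25, 35)}
Keep only column(s) D, A (12 duplicate(s) eliminated): {(16, m), (16, q), (21, c), (21, d), (21, u), (21, z), (24, a), (25, u), (25, y), (25, z)}

{(16, m), (16, q), (21, c), (21, d), (21, u), (21, z), (24, a), (25, u), (25, y), (25, z)}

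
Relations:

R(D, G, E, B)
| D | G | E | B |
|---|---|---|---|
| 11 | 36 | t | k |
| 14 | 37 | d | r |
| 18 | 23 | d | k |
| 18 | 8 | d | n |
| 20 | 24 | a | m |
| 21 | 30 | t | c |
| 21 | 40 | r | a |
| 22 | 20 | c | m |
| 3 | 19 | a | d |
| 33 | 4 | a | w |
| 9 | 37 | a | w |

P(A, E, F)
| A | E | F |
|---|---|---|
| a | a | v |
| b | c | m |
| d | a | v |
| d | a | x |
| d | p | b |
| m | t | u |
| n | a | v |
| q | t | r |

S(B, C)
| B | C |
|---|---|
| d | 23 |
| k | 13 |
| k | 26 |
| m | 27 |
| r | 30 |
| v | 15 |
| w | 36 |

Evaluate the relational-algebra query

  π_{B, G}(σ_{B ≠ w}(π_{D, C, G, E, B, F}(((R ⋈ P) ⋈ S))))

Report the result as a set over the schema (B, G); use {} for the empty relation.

{(d, 19), (k, 36), (m, 20), (m, 24)}

R ⋈ P (natural join on E): {(11, 36, t, k, m, u), (11, 36, t, k, q, r), (20, 24, a, m, a, v), (20, 24, a, m, d, v), (20, 24, a, m, d, x), (20, 24, a, m, n, v), (21, 30, t, c, m, u), (21, 30, t, c, q, r), (22, 20, c, m, b, m), (3, 19, a, d, a, v), (3, 19, a, d, d, v), (3, 19, a, d, d, x), (3, 19, a, d, n, v), (33, 4, a, w, a, v), (33, 4, a, w, d, v), (33, 4, a, w, d, x), (33, 4, a, w, n, v), (9, 37, a, w, a, v), (9, 37, a, w, d, v), (9, 37, a, w, d, x), (9, 37, a, w, n, v)}
(R ⋈ P) ⋈ S (natural join on B): {(11, 36, t, k, m, u, 13), (11, 36, t, k, m, u, 26), (11, 36, t, k, q, r, 13), (11, 36, t, k, q, r, 26), (20, 24, a, m, a, v, 27), (20, 24, a, m, d, v, 27), (20, 24, a, m, d, x, 27), (20, 24, a, m, n, v, 27), (22, 20, c, m, b, m, 27), (3, 19, a, d, a, v, 23), (3, 19, a, d, d, v, 23), (3, 19, a, d, d, x, 23), (3, 19, a, d, n, v, 23), (33, 4, a, w, a, v, 36), (33, 4, a, w, d, v, 36), (33, 4, a, w, d, x, 36), (33, 4, a, w, n, v, 36), (9, 37, a, w, a, v, 36), (9, 37, a, w, d, v, 36), (9, 37, a, w, d, x, 36), (9, 37, a, w, n, v, 36)}
π_{D, C, G, E, B, F} gives {(11, 13, 36, t, k, r), (11, 13, 36, t, k, u), (11, 26, 36, t, k, r), (11, 26, 36, t, k, u), (20, 27, 24, a, m, v), (20, 27, 24, a, m, x), (22, 27, 20, c, m, m), (3, 23, 19, a, d, v), (3, 23, 19, a, d, x), (33, 36, 4, a, w, v), (33, 36, 4, a, w, x), (9, 36, 37, a, w, v), (9, 36, 37, a, w, x)} (8 duplicate(s) eliminated).
Apply σ_{B ≠ w}; surviving tuples: {(11, 13, 36, t, k, r), (11, 13, 36, t, k, u), (11, 26, 36, t, k, r), (11, 26, 36, t, k, u), (20, 27, 24, a, m, v), (20, 27, 24, a, m, x), (22, 27, 20, c, m, m), (3, 23, 19, a, d, v), (3, 23, 19, a, d, x)}
π_{B, G} gives {(d, 19), (k, 36), (m, 20), (m, 24)} (5 duplicate(s) eliminated).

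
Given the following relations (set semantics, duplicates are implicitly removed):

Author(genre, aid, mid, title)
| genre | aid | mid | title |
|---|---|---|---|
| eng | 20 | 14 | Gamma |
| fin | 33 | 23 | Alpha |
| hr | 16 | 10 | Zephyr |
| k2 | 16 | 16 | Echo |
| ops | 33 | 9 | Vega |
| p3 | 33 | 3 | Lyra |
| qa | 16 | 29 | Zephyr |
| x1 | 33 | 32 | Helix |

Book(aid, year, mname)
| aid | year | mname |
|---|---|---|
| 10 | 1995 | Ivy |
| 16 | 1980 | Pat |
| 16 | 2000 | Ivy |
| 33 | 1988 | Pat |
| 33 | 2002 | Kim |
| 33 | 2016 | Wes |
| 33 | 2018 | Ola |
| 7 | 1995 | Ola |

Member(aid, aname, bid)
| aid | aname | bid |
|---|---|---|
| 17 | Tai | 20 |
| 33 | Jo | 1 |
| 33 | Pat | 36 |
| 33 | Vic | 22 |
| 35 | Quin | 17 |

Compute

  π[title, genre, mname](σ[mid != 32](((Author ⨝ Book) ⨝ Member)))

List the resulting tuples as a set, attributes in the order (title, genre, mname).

{(Alpha, fin, Kim), (Alpha, fin, Ola), (Alpha, fin, Pat), (Alpha, fin, Wes), (Lyra, p3, Kim), (Lyra, p3, Ola), (Lyra, p3, Pat), (Lyra, p3, Wes), (Vega, ops, Kim), (Vega, ops, Ola), (Vega, ops, Pat), (Vega, ops, Wes)}

Natural join on aid: {(fin, 33, 23, Alpha, 1988, Pat), (fin, 33, 23, Alpha, 2002, Kim), (fin, 33, 23, Alpha, 2016, Wes), (fin, 33, 23, Alpha, 2018, Ola), (hr, 16, 10, Zephyr, 1980, Pat), (hr, 16, 10, Zephyr, 2000, Ivy), (k2, 16, 16, Echo, 1980, Pat), (k2, 16, 16, Echo, 2000, Ivy), (ops, 33, 9, Vega, 1988, Pat), (ops, 33, 9, Vega, 2002, Kim), (ops, 33, 9, Vega, 2016, Wes), (ops, 33, 9, Vega, 2018, Ola), (p3, 33, 3, Lyra, 1988, Pat), (p3, 33, 3, Lyra, 2002, Kim), (p3, 33, 3, Lyra, 2016, Wes), (p3, 33, 3, Lyra, 2018, Ola), (qa, 16, 29, Zephyr, 1980, Pat), (qa, 16, 29, Zephyr, 2000, Ivy), (x1, 33, 32, Helix, 1988, Pat), (x1, 33, 32, Helix, 2002, Kim), (x1, 33, 32, Helix, 2016, Wes), (x1, 33, 32, Helix, 2018, Ola)}
Natural join on aid: {(fin, 33, 23, Alpha, 1988, Pat, Jo, 1), (fin, 33, 23, Alpha, 1988, Pat, Pat, 36), (fin, 33, 23, Alpha, 1988, Pat, Vic, 22), (fin, 33, 23, Alpha, 2002, Kim, Jo, 1), (fin, 33, 23, Alpha, 2002, Kim, Pat, 36), (fin, 33, 23, Alpha, 2002, Kim, Vic, 22), (fin, 33, 23, Alpha, 2016, Wes, Jo, 1), (fin, 33, 23, Alpha, 2016, Wes, Pat, 36), (fin, 33, 23, Alpha, 2016, Wes, Vic, 22), (fin, 33, 23, Alpha, 2018, Ola, Jo, 1), (fin, 33, 23, Alpha, 2018, Ola, Pat, 36), (fin, 33, 23, Alpha, 2018, Ola, Vic, 22), (ops, 33, 9, Vega, 1988, Pat, Jo, 1), (ops, 33, 9, Vega, 1988, Pat, Pat, 36), (ops, 33, 9, Vega, 1988, Pat, Vic, 22), (ops, 33, 9, Vega, 2002, Kim, Jo, 1), (ops, 33, 9, Vega, 2002, Kim, Pat, 36), (ops, 33, 9, Vega, 2002, Kim, Vic, 22), (ops, 33, 9, Vega, 2016, Wes, Jo, 1), (ops, 33, 9, Vega, 2016, Wes, Pat, 36), (ops, 33, 9, Vega, 2016, Wes, Vic, 22), (ops, 33, 9, Vega, 2018, Ola, Jo, 1), (ops, 33, 9, Vega, 2018, Ola, Pat, 36), (ops, 33, 9, Vega, 2018, Ola, Vic, 22), (p3, 33, 3, Lyra, 1988, Pat, Jo, 1), (p3, 33, 3, Lyra, 1988, Pat, Pat, 36), (p3, 33, 3, Lyra, 1988, Pat, Vic, 22), (p3, 33, 3, Lyra, 2002, Kim, Jo, 1), (p3, 33, 3, Lyra, 2002, Kim, Pat, 36), (p3, 33, 3, Lyra, 2002, Kim, Vic, 22), (p3, 33, 3, Lyra, 2016, Wes, Jo, 1), (p3, 33, 3, Lyra, 2016, Wes, Pat, 36), (p3, 33, 3, Lyra, 2016, Wes, Vic, 22), (p3, 33, 3, Lyra, 2018, Ola, Jo, 1), (p3, 33, 3, Lyra, 2018, Ola, Pat, 36), (p3, 33, 3, Lyra, 2018, Ola, Vic, 22), (x1, 33, 32, Helix, 1988, Pat, Jo, 1), (x1, 33, 32, Helix, 1988, Pat, Pat, 36), (x1, 33, 32, Helix, 1988, Pat, Vic, 22), (x1, 33, 32, Helix, 2002, Kim, Jo, 1), (x1, 33, 32, Helix, 2002, Kim, Pat, 36), (x1, 33, 32, Helix, 2002, Kim, Vic, 22), (x1, 33, 32, Helix, 2016, Wes, Jo, 1), (x1, 33, 32, Helix, 2016, Wes, Pat, 36), (x1, 33, 32, Helix, 2016, Wes, Vic, 22), (x1, 33, 32, Helix, 2018, Ola, Jo, 1), (x1, 33, 32, Helix, 2018, Ola, Pat, 36), (x1, 33, 32, Helix, 2018, Ola, Vic, 22)}
Selection mid != 32: {(fin, 33, 23, Alpha, 1988, Pat, Jo, 1), (fin, 33, 23, Alpha, 1988, Pat, Pat, 36), (fin, 33, 23, Alpha, 1988, Pat, Vic, 22), (fin, 33, 23, Alpha, 2002, Kim, Jo, 1), (fin, 33, 23, Alpha, 2002, Kim, Pat, 36), (fin, 33, 23, Alpha, 2002, Kim, Vic, 22), (fin, 33, 23, Alpha, 2016, Wes, Jo, 1), (fin, 33, 23, Alpha, 2016, Wes, Pat, 36), (fin, 33, 23, Alpha, 2016, Wes, Vic, 22), (fin, 33, 23, Alpha, 2018, Ola, Jo, 1), (fin, 33, 23, Alpha, 2018, Ola, Pat, 36), (fin, 33, 23, Alpha, 2018, Ola, Vic, 22), (ops, 33, 9, Vega, 1988, Pat, Jo, 1), (ops, 33, 9, Vega, 1988, Pat, Pat, 36), (ops, 33, 9, Vega, 1988, Pat, Vic, 22), (ops, 33, 9, Vega, 2002, Kim, Jo, 1), (ops, 33, 9, Vega, 2002, Kim, Pat, 36), (ops, 33, 9, Vega, 2002, Kim, Vic, 22), (ops, 33, 9, Vega, 2016, Wes, Jo, 1), (ops, 33, 9, Vega, 2016, Wes, Pat, 36), (ops, 33, 9, Vega, 2016, Wes, Vic, 22), (ops, 33, 9, Vega, 2018, Ola, Jo, 1), (ops, 33, 9, Vega, 2018, Ola, Pat, 36), (ops, 33, 9, Vega, 2018, Ola, Vic, 22), (p3, 33, 3, Lyra, 1988, Pat, Jo, 1), (p3, 33, 3, Lyra, 1988, Pat, Pat, 36), (p3, 33, 3, Lyra, 1988, Pat, Vic, 22), (p3, 33, 3, Lyra, 2002, Kim, Jo, 1), (p3, 33, 3, Lyra, 2002, Kim, Pat, 36), (p3, 33, 3, Lyra, 2002, Kim, Vic, 22), (p3, 33, 3, Lyra, 2016, Wes, Jo, 1), (p3, 33, 3, Lyra, 2016, Wes, Pat, 36), (p3, 33, 3, Lyra, 2016, Wes, Vic, 22), (p3, 33, 3, Lyra, 2018, Ola, Jo, 1), (p3, 33, 3, Lyra, 2018, Ola, Pat, 36), (p3, 33, 3, Lyra, 2018, Ola, Vic, 22)}
Keep only column(s) title, genre, mname (24 duplicate(s) eliminated): {(Alpha, fin, Kim), (Alpha, fin, Ola), (Alpha, fin, Pat), (Alpha, fin, Wes), (Lyra, p3, Kim), (Lyra, p3, Ola), (Lyra, p3, Pat), (Lyra, p3, Wes), (Vega, ops, Kim), (Vega, ops, Ola), (Vega, ops, Pat), (Vega, ops, Wes)}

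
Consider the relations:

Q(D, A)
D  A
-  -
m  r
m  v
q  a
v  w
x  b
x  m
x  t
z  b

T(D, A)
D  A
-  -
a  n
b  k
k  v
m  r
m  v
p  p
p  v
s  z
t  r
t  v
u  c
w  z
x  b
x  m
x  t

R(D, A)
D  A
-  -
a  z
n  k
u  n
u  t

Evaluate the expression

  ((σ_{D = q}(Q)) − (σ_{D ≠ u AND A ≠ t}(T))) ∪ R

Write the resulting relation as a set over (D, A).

σ[D = q]: keep tuples satisfying D = q → {(q, a)}
σ[D ≠ u AND A ≠ t]: keep tuples satisfying D ≠ u AND A ≠ t → {(a, n), (b, k), (k, v), (m, r), (m, v), (p, p), (p, v), (s, z), (t, r), (t, v), (w, z), (x, b), (x, m)}
Difference: {(q, a)} with {(a, n), (b, k), (k, v), (m, r), (m, v), (p, p), (p, v), (s, z), (t, r), (t, v), (w, z), (x, b), (x, m)} → {(q, a)}
Union: {(q, a)} with {(a, z), (n, k), (u, n), (u, t)} → {(a, z), (n, k), (q, a), (u, n), (u, t)}

{(a, z), (n, k), (q, a), (u, n), (u, t)}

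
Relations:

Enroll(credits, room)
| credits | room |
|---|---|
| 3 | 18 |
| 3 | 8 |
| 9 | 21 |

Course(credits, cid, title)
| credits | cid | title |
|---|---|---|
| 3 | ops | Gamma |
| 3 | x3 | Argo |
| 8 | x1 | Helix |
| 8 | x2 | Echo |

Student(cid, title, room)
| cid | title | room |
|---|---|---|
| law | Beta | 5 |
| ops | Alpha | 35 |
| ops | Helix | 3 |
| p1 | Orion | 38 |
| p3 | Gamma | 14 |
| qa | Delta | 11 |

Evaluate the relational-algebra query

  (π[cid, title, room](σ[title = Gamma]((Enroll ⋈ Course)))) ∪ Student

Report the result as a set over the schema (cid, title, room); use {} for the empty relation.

{(law, Beta, 5), (ops, Alpha, 35), (ops, Gamma, 18), (ops, Gamma, 8), (ops, Helix, 3), (p1, Orion, 38), (p3, Gamma, 14), (qa, Delta, 11)}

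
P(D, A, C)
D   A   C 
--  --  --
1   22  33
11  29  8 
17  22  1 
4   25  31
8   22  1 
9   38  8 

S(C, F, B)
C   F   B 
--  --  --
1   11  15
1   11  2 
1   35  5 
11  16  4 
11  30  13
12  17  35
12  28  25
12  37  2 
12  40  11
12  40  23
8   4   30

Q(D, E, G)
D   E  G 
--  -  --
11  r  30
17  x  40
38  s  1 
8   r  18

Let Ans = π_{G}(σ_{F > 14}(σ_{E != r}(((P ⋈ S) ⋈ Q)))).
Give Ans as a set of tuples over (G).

Joining P and S on C yields {(11, 29, 8, 4, 30), (17, 22, 1, 11, 15), (17, 22, 1, 11, 2), (17, 22, 1, 35, 5), (8, 22, 1, 11, 15), (8, 22, 1, 11, 2), (8, 22, 1, 35, 5), (9, 38, 8, 4, 30)}.
Joining (P ⋈ S) and Q on D yields {(11, 29, 8, 4, 30, r, 30), (17, 22, 1, 11, 15, x, 40), (17, 22, 1, 11, 2, x, 40), (17, 22, 1, 35, 5, x, 40), (8, 22, 1, 11, 15, r, 18), (8, 22, 1, 11, 2, r, 18), (8, 22, 1, 35, 5, r, 18)}.
Selection E != r: {(17, 22, 1, 11, 15, x, 40), (17, 22, 1, 11, 2, x, 40), (17, 22, 1, 35, 5, x, 40)}
Selection F > 14: {(17, 22, 1, 35, 5, x, 40)}
π[G]: project onto (G) → {40}

{40}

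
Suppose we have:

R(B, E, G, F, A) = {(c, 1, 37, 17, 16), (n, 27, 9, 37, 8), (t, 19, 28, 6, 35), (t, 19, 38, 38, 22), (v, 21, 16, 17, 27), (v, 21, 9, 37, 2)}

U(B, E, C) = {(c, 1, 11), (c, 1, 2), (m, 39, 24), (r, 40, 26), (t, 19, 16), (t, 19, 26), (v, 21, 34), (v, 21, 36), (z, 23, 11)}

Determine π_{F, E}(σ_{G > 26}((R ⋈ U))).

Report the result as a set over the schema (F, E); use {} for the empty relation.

R ⋈ U (natural join on B, E): {(c, 1, 37, 17, 16, 11), (c, 1, 37, 17, 16, 2), (t, 19, 28, 6, 35, 16), (t, 19, 28, 6, 35, 26), (t, 19, 38, 38, 22, 16), (t, 19, 38, 38, 22, 26), (v, 21, 16, 17, 27, 34), (v, 21, 16, 17, 27, 36), (v, 21, 9, 37, 2, 34), (v, 21, 9, 37, 2, 36)}
Selection G > 26: {(c, 1, 37, 17, 16, 11), (c, 1, 37, 17, 16, 2), (t, 19, 28, 6, 35, 16), (t, 19, 28, 6, 35, 26), (t, 19, 38, 38, 22, 16), (t, 19, 38, 38, 22, 26)}
π[F, E]: project onto (F, E) (3 duplicate(s) eliminated) → {(17, 1), (38, 19), (6, 19)}

{(17, 1), (38, 19), (6, 19)}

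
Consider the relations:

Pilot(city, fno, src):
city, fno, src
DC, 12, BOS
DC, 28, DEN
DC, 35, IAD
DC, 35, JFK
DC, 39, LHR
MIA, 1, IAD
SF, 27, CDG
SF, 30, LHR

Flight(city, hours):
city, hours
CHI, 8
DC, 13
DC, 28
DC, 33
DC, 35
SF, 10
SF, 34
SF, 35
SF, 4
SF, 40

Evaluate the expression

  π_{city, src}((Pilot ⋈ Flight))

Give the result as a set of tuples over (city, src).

{(DC, BOS), (DC, DEN), (DC, IAD), (DC, JFK), (DC, LHR), (SF, CDG), (SF, LHR)}

Pilot ⋈ Flight (natural join on city): {(DC, 12, BOS, 13), (DC, 12, BOS, 28), (DC, 12, BOS, 33), (DC, 12, BOS, 35), (DC, 28, DEN, 13), (DC, 28, DEN, 28), (DC, 28, DEN, 33), (DC, 28, DEN, 35), (DC, 35, IAD, 13), (DC, 35, IAD, 28), (DC, 35, IAD, 33), (DC, 35, IAD, 35), (DC, 35, JFK, 13), (DC, 35, JFK, 28), (DC, 35, JFK, 33), (DC, 35, JFK, 35), (DC, 39, LHR, 13), (DC, 39, LHR, 28), (DC, 39, LHR, 33), (DC, 39, LHR, 35), (SF, 27, CDG, 10), (SF, 27, CDG, 34), (SF, 27, CDG, 35), (SF, 27, CDG, 4), (SF, 27, CDG, 40), (SF, 30, LHR, 10), (SF, 30, LHR, 34), (SF, 30, LHR, 35), (SF, 30, LHR, 4), (SF, 30, LHR, 40)}
π_{city, src} gives {(DC, BOS), (DC, DEN), (DC, IAD), (DC, JFK), (DC, LHR), (SF, CDG), (SF, LHR)} (23 duplicate(s) eliminated).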